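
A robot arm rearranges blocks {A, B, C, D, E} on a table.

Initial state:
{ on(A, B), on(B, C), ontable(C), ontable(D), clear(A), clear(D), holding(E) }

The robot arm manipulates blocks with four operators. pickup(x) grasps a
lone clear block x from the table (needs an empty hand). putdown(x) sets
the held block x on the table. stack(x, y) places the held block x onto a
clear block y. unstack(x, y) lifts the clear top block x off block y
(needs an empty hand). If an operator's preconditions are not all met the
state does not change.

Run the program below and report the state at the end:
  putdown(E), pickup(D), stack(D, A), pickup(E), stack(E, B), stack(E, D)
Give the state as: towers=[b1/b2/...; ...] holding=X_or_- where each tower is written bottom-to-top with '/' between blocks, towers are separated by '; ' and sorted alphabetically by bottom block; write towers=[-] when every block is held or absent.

step 1 (putdown(E)): towers=[C/B/A; D; E] holding=-
step 2 (pickup(D)): towers=[C/B/A; E] holding=D
step 3 (stack(D, A)): towers=[C/B/A/D; E] holding=-
step 4 (pickup(E)): towers=[C/B/A/D] holding=E
step 5 (stack(E, B)) [no-op]: towers=[C/B/A/D] holding=E
step 6 (stack(E, D)): towers=[C/B/A/D/E] holding=-

towers=[C/B/A/D/E] holding=-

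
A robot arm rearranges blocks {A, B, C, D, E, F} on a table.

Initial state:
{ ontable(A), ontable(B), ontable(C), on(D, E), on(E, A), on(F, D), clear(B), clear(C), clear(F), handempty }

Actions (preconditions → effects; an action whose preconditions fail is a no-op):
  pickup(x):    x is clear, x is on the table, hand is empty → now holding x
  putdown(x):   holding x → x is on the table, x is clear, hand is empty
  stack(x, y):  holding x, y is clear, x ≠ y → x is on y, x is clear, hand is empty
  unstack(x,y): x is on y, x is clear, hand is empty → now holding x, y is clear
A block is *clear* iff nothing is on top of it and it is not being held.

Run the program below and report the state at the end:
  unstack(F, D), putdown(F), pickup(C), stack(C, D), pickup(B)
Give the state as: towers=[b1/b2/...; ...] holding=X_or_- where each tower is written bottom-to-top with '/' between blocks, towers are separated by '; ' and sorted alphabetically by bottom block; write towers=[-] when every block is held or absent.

step 1 (unstack(F, D)): towers=[A/E/D; B; C] holding=F
step 2 (putdown(F)): towers=[A/E/D; B; C; F] holding=-
step 3 (pickup(C)): towers=[A/E/D; B; F] holding=C
step 4 (stack(C, D)): towers=[A/E/D/C; B; F] holding=-
step 5 (pickup(B)): towers=[A/E/D/C; F] holding=B

towers=[A/E/D/C; F] holding=B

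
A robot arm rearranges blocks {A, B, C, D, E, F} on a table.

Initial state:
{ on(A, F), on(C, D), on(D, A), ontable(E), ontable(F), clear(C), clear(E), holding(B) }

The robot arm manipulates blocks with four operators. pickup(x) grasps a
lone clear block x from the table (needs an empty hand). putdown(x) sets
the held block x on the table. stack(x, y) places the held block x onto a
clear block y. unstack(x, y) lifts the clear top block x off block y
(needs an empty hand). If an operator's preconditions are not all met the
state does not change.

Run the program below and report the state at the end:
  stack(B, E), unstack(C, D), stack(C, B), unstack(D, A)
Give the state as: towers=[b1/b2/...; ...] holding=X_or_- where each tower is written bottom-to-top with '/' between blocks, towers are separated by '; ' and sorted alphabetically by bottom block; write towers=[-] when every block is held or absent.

step 1 (stack(B, E)): towers=[E/B; F/A/D/C] holding=-
step 2 (unstack(C, D)): towers=[E/B; F/A/D] holding=C
step 3 (stack(C, B)): towers=[E/B/C; F/A/D] holding=-
step 4 (unstack(D, A)): towers=[E/B/C; F/A] holding=D

towers=[E/B/C; F/A] holding=D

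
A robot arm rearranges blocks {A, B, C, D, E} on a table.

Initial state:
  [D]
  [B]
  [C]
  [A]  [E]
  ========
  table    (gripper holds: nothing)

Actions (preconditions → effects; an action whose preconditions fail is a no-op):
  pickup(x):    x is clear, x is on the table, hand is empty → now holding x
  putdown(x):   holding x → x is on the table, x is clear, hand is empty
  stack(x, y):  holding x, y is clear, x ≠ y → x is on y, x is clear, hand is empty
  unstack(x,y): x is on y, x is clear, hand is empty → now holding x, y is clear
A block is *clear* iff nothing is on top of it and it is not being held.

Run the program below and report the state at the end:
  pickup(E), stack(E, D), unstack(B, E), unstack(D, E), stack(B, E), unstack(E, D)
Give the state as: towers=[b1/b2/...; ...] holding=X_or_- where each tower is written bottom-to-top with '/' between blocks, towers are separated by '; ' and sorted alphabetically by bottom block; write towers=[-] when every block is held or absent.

step 1 (pickup(E)): towers=[A/C/B/D] holding=E
step 2 (stack(E, D)): towers=[A/C/B/D/E] holding=-
step 3 (unstack(B, E)) [no-op]: towers=[A/C/B/D/E] holding=-
step 4 (unstack(D, E)) [no-op]: towers=[A/C/B/D/E] holding=-
step 5 (stack(B, E)) [no-op]: towers=[A/C/B/D/E] holding=-
step 6 (unstack(E, D)): towers=[A/C/B/D] holding=E

towers=[A/C/B/D] holding=E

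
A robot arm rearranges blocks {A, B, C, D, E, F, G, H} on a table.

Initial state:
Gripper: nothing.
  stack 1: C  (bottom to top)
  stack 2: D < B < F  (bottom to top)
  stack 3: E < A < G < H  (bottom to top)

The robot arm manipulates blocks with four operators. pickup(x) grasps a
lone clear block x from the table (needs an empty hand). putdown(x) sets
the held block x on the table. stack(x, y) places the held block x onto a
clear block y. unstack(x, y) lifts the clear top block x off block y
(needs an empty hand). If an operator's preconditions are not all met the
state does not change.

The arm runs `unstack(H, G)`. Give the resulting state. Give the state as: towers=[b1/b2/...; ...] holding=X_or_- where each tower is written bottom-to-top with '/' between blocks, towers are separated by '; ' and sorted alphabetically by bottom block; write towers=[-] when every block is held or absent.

before: towers=[C; D/B/F; E/A/G/H] holding=-
pre[unstack(H, G)]: on(H,G) yes, clear(H) yes, handempty yes
all met → apply unstack(H, G)
after:  towers=[C; D/B/F; E/A/G] holding=H

towers=[C; D/B/F; E/A/G] holding=H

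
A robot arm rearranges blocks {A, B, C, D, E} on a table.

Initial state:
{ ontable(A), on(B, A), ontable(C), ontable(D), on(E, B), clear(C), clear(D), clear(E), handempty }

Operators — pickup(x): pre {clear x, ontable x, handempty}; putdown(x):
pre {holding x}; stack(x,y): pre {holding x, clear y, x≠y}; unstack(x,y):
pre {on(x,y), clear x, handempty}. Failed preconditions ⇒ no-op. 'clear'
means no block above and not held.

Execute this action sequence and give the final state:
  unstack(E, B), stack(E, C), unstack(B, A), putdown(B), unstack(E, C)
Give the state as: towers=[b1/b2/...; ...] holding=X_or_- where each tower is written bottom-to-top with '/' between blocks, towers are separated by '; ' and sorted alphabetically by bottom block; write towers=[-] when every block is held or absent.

towers=[A; B; C; D] holding=E

step 1 (unstack(E, B)): towers=[A/B; C; D] holding=E
step 2 (stack(E, C)): towers=[A/B; C/E; D] holding=-
step 3 (unstack(B, A)): towers=[A; C/E; D] holding=B
step 4 (putdown(B)): towers=[A; B; C/E; D] holding=-
step 5 (unstack(E, C)): towers=[A; B; C; D] holding=E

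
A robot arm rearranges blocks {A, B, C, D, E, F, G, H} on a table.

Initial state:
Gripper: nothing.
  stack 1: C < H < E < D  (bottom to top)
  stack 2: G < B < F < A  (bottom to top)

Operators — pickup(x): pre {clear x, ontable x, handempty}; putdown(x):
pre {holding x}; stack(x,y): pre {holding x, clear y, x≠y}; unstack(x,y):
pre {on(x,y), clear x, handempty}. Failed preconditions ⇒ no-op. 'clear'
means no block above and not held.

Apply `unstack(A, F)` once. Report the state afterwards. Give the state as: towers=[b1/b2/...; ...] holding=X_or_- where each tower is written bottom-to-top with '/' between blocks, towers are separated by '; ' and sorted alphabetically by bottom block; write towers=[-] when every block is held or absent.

before: towers=[C/H/E/D; G/B/F/A] holding=-
pre[unstack(A, F)]: on(A,F) ok, clear(A) ok, handempty ok
all met → apply unstack(A, F)
after:  towers=[C/H/E/D; G/B/F] holding=A

towers=[C/H/E/D; G/B/F] holding=A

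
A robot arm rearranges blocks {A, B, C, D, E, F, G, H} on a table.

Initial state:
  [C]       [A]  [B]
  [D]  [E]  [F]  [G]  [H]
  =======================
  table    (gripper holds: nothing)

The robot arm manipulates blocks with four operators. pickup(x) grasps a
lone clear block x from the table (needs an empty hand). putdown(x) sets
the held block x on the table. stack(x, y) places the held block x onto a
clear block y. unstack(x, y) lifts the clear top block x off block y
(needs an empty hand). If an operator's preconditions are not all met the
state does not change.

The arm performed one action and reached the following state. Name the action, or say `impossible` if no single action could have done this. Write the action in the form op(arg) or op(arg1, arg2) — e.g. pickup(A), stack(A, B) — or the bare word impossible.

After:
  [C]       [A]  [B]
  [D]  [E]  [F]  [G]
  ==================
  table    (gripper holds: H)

pickup(H)

target: towers=[D/C; E; F/A; G/B] holding=H
     unstack(A, F) → towers=[D/C; E; F; G/B; H] holding=A
         pickup(E) → towers=[D/C; F/A; G/B; H] holding=E
         pickup(H) → towers=[D/C; E; F/A; G/B] holding=H  ← match
     unstack(B, G) → towers=[D/C; E; F/A; G; H] holding=B
     unstack(C, D) → towers=[D; E; F/A; G/B; H] holding=C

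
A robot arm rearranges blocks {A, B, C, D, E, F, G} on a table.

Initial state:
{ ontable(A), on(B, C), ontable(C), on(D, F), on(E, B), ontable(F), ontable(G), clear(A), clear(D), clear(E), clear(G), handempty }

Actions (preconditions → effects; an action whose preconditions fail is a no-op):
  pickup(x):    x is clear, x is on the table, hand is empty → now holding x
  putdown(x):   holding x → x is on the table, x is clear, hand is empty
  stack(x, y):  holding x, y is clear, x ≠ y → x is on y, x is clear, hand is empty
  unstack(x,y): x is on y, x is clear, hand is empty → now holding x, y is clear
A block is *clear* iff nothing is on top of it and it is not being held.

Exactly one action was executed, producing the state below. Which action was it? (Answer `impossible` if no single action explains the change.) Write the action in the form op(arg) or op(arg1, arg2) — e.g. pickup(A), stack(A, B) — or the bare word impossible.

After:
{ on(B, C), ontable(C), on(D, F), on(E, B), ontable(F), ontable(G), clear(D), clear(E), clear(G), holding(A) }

pickup(A)

target: towers=[C/B/E; F/D; G] holding=A
         pickup(G) → towers=[A; C/B/E; F/D] holding=G
     unstack(D, F) → towers=[A; C/B/E; F; G] holding=D
         pickup(A) → towers=[C/B/E; F/D; G] holding=A  ← match
     unstack(E, B) → towers=[A; C/B; F/D; G] holding=E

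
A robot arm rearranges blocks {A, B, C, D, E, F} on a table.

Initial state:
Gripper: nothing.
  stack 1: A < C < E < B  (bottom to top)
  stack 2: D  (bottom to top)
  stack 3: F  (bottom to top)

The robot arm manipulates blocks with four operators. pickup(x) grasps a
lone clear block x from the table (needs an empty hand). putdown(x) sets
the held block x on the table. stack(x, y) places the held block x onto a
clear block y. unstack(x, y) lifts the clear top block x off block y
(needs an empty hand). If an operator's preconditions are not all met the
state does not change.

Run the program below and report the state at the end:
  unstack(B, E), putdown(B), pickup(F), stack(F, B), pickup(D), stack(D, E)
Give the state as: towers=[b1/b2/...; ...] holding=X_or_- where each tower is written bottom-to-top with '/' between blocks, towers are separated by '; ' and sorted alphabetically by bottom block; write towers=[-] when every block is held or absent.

towers=[A/C/E/D; B/F] holding=-

step 1 (unstack(B, E)): towers=[A/C/E; D; F] holding=B
step 2 (putdown(B)): towers=[A/C/E; B; D; F] holding=-
step 3 (pickup(F)): towers=[A/C/E; B; D] holding=F
step 4 (stack(F, B)): towers=[A/C/E; B/F; D] holding=-
step 5 (pickup(D)): towers=[A/C/E; B/F] holding=D
step 6 (stack(D, E)): towers=[A/C/E/D; B/F] holding=-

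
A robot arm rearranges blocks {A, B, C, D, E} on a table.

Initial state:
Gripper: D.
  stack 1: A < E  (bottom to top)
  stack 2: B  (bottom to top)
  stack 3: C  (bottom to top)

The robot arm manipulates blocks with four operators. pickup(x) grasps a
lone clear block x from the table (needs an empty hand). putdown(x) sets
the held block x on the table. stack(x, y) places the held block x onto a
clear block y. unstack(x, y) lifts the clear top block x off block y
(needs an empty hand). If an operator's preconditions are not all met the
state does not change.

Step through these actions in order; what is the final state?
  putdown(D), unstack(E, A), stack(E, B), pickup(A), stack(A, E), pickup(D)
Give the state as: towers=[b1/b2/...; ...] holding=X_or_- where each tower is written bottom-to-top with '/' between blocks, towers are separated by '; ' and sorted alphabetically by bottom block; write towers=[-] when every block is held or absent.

towers=[B/E/A; C] holding=D

step 1 (putdown(D)): towers=[A/E; B; C; D] holding=-
step 2 (unstack(E, A)): towers=[A; B; C; D] holding=E
step 3 (stack(E, B)): towers=[A; B/E; C; D] holding=-
step 4 (pickup(A)): towers=[B/E; C; D] holding=A
step 5 (stack(A, E)): towers=[B/E/A; C; D] holding=-
step 6 (pickup(D)): towers=[B/E/A; C] holding=D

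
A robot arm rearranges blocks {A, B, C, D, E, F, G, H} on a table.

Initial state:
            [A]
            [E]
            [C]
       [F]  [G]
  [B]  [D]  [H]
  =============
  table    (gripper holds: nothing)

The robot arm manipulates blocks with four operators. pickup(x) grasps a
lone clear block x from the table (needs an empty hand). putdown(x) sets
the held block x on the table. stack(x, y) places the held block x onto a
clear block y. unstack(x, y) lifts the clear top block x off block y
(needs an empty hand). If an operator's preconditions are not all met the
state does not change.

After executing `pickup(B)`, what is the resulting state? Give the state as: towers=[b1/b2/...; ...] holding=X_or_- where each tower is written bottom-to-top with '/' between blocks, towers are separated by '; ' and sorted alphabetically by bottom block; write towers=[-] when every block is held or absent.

towers=[D/F; H/G/C/E/A] holding=B

before: towers=[B; D/F; H/G/C/E/A] holding=-
pre[pickup(B)]: clear(B) ok, ontable(B) ok, handempty ok
all met → apply pickup(B)
after:  towers=[D/F; H/G/C/E/A] holding=B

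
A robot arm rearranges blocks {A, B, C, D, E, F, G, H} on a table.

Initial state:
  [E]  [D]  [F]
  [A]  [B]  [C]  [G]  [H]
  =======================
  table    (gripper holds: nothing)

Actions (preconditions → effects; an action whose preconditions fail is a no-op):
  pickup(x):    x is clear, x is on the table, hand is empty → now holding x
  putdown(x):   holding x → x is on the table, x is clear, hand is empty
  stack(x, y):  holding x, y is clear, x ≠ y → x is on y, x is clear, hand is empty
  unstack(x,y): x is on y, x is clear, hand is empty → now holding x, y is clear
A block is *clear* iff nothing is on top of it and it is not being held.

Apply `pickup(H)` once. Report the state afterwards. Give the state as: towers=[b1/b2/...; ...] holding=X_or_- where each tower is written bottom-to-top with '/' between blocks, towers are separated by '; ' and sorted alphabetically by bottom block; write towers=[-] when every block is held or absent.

before: towers=[A/E; B/D; C/F; G; H] holding=-
pre[pickup(H)]: clear(H) ✓, ontable(H) ✓, handempty ✓
all met → apply pickup(H)
after:  towers=[A/E; B/D; C/F; G] holding=H

towers=[A/E; B/D; C/F; G] holding=H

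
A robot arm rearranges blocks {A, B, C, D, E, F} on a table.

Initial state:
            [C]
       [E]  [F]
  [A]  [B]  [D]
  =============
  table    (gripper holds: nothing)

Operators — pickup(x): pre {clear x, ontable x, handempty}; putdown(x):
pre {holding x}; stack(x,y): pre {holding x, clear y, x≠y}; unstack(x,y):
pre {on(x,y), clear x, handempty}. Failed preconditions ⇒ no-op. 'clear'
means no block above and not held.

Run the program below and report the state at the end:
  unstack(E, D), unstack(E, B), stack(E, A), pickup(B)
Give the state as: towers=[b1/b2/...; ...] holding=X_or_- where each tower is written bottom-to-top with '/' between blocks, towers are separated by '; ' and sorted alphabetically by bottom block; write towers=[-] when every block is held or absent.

towers=[A/E; D/F/C] holding=B

step 1 (unstack(E, D)) [no-op]: towers=[A; B/E; D/F/C] holding=-
step 2 (unstack(E, B)): towers=[A; B; D/F/C] holding=E
step 3 (stack(E, A)): towers=[A/E; B; D/F/C] holding=-
step 4 (pickup(B)): towers=[A/E; D/F/C] holding=B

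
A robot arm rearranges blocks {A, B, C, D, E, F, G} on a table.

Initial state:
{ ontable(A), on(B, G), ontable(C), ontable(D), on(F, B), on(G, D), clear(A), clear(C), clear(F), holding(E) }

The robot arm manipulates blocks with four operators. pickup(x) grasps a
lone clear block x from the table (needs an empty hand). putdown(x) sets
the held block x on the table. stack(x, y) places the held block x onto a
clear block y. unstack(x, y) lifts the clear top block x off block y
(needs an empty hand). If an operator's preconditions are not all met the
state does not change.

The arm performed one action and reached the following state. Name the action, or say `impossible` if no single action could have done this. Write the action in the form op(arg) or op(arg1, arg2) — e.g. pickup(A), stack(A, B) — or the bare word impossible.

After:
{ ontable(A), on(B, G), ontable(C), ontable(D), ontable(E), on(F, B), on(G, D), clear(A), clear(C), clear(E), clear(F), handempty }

putdown(E)

target: towers=[A; C; D/G/B/F; E] holding=-
        putdown(E) → towers=[A; C; D/G/B/F; E] holding=-  ← match
       stack(E, F) → towers=[A; C; D/G/B/F/E] holding=-
       stack(E, A) → towers=[A/E; C; D/G/B/F] holding=-
       stack(E, C) → towers=[A; C/E; D/G/B/F] holding=-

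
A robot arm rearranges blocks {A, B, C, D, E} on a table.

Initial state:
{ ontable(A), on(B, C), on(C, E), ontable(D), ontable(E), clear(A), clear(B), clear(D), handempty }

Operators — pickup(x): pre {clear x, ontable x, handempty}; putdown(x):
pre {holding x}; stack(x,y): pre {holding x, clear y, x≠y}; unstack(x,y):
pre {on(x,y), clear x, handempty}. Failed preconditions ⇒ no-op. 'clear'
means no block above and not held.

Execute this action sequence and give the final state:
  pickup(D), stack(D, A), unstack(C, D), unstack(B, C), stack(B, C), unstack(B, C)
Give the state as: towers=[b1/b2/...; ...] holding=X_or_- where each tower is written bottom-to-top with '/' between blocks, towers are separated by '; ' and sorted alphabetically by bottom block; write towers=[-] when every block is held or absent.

step 1 (pickup(D)): towers=[A; E/C/B] holding=D
step 2 (stack(D, A)): towers=[A/D; E/C/B] holding=-
step 3 (unstack(C, D)) [no-op]: towers=[A/D; E/C/B] holding=-
step 4 (unstack(B, C)): towers=[A/D; E/C] holding=B
step 5 (stack(B, C)): towers=[A/D; E/C/B] holding=-
step 6 (unstack(B, C)): towers=[A/D; E/C] holding=B

towers=[A/D; E/C] holding=B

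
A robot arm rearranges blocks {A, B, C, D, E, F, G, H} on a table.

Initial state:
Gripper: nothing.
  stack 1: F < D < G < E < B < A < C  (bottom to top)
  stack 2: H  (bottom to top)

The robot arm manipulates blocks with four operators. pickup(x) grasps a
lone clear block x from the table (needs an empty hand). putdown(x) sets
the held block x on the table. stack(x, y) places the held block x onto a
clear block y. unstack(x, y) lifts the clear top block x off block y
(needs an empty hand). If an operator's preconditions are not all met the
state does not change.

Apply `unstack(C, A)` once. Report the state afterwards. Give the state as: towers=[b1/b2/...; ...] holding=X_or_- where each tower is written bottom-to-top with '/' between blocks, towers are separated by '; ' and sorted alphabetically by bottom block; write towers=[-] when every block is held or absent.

before: towers=[F/D/G/E/B/A/C; H] holding=-
pre[unstack(C, A)]: on(C,A) ok, clear(C) ok, handempty ok
all met → apply unstack(C, A)
after:  towers=[F/D/G/E/B/A; H] holding=C

towers=[F/D/G/E/B/A; H] holding=C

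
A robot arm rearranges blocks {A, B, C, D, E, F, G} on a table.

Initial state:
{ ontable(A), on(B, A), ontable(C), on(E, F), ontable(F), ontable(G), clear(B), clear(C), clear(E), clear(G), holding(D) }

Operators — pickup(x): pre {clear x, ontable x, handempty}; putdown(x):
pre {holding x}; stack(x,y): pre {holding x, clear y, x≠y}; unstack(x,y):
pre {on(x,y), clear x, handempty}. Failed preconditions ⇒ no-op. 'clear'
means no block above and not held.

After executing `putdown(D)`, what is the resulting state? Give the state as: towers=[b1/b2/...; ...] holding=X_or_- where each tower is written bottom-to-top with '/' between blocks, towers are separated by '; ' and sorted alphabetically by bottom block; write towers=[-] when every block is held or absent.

before: towers=[A/B; C; F/E; G] holding=D
pre[putdown(D)]: holding(D) yes
all met → apply putdown(D)
after:  towers=[A/B; C; D; F/E; G] holding=-

towers=[A/B; C; D; F/E; G] holding=-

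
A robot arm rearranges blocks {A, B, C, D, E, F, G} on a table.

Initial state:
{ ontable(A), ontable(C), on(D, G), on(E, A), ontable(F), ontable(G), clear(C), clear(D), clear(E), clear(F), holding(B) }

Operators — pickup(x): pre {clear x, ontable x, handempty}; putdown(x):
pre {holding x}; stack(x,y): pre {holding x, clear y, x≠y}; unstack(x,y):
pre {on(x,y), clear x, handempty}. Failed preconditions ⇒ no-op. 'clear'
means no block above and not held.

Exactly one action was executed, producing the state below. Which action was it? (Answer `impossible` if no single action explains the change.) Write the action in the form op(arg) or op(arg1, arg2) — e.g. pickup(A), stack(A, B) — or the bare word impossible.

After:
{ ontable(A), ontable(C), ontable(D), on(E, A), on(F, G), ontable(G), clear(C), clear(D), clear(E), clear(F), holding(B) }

impossible

target: towers=[A/E; C; D; G/F] holding=B
        putdown(B) → towers=[A/E; B; C; F; G/D] holding=-
       stack(B, F) → towers=[A/E; C; F/B; G/D] holding=-
       stack(B, D) → towers=[A/E; C; F; G/D/B] holding=-
       stack(B, E) → towers=[A/E/B; C; F; G/D] holding=-
       stack(B, C) → towers=[A/E; C/B; F; G/D] holding=-
none of the 5 applicable actions match → impossible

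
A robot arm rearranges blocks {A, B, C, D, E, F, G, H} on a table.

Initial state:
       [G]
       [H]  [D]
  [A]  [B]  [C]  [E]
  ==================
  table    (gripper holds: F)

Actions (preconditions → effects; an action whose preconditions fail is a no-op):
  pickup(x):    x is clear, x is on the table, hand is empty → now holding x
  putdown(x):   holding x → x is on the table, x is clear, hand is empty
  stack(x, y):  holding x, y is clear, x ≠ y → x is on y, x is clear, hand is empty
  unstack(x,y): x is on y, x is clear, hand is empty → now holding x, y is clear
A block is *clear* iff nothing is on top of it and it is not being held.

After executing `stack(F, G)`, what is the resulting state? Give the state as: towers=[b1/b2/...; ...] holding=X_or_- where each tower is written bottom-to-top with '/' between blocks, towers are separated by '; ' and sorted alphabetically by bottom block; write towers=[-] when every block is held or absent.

towers=[A; B/H/G/F; C/D; E] holding=-

before: towers=[A; B/H/G; C/D; E] holding=F
pre[stack(F, G)]: holding(F) ok, clear(G) ok, F≠G ok
all met → apply stack(F, G)
after:  towers=[A; B/H/G/F; C/D; E] holding=-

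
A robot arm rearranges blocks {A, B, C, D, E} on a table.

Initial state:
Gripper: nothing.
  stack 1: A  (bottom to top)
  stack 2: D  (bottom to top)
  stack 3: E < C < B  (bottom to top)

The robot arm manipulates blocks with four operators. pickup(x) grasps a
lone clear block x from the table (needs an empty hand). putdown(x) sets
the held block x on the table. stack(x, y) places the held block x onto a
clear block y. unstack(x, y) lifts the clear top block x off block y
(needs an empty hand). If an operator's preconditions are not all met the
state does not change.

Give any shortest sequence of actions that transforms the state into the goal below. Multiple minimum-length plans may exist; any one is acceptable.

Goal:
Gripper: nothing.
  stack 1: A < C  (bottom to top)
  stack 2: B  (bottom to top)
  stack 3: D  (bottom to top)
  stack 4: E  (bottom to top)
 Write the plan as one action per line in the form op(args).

step 1 (unstack(B, C)): towers=[A; D; E/C] holding=B
step 2 (putdown(B)): towers=[A; B; D; E/C] holding=-
step 3 (unstack(C, E)): towers=[A; B; D; E] holding=C
step 4 (stack(C, A)): towers=[A/C; B; D; E] holding=-
goal check: towers=[A/C; B; D; E] holding=- — reached (length 4, optimal by BFS)

unstack(B, C)
putdown(B)
unstack(C, E)
stack(C, A)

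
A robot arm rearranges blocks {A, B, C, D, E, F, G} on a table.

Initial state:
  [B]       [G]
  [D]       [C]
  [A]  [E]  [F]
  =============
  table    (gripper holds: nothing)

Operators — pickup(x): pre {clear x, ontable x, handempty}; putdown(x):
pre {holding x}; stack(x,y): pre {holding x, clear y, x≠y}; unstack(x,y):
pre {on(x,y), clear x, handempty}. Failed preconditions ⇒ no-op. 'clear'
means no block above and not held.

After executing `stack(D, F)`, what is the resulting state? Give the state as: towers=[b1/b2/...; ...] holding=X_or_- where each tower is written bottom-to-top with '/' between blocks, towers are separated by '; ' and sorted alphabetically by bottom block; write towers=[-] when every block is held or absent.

before: towers=[A/D/B; E; F/C/G] holding=-
pre[stack(D, F)]: holding(D) ✗, clear(F) ✗, D≠F ✓
holding(D), clear(F) unmet → stack(D, F) is a no-op
after:  towers=[A/D/B; E; F/C/G] holding=-

towers=[A/D/B; E; F/C/G] holding=-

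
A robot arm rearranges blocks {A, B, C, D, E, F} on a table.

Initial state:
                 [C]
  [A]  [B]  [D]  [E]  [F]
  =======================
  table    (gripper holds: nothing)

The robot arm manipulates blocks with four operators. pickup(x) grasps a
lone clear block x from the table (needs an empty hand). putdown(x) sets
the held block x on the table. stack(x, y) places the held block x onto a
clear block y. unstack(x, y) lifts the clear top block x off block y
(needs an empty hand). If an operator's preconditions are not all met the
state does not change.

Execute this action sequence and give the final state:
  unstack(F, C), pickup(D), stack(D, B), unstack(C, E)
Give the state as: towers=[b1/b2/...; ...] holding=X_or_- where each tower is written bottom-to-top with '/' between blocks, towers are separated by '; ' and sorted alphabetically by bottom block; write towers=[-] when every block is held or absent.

step 1 (unstack(F, C)) [no-op]: towers=[A; B; D; E/C; F] holding=-
step 2 (pickup(D)): towers=[A; B; E/C; F] holding=D
step 3 (stack(D, B)): towers=[A; B/D; E/C; F] holding=-
step 4 (unstack(C, E)): towers=[A; B/D; E; F] holding=C

towers=[A; B/D; E; F] holding=C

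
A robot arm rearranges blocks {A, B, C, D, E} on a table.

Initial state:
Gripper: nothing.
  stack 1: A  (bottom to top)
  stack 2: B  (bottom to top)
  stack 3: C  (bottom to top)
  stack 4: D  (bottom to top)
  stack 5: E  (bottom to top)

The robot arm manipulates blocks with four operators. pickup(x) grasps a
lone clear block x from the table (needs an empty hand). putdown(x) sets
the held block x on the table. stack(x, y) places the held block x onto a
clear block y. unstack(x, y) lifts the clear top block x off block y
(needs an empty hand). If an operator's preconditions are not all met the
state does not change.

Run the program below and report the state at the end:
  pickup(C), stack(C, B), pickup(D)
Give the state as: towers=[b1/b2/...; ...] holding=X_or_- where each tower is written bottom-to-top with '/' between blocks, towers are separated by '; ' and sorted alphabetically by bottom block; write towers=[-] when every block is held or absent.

step 1 (pickup(C)): towers=[A; B; D; E] holding=C
step 2 (stack(C, B)): towers=[A; B/C; D; E] holding=-
step 3 (pickup(D)): towers=[A; B/C; E] holding=D

towers=[A; B/C; E] holding=D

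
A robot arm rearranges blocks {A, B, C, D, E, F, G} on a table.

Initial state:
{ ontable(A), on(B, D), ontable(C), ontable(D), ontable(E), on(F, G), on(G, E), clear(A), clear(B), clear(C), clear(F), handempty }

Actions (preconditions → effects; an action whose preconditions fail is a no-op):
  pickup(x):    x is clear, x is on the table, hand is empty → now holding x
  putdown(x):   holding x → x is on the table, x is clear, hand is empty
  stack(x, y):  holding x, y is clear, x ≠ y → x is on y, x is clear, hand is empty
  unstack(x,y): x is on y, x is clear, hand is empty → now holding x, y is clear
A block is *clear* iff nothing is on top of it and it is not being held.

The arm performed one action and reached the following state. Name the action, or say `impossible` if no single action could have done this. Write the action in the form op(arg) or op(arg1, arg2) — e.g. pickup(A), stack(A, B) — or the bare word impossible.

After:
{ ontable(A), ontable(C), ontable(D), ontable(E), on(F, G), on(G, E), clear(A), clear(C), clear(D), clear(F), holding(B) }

target: towers=[A; C; D; E/G/F] holding=B
     unstack(B, D) → towers=[A; C; D; E/G/F] holding=B  ← match
     unstack(F, G) → towers=[A; C; D/B; E/G] holding=F
         pickup(A) → towers=[C; D/B; E/G/F] holding=A
         pickup(C) → towers=[A; D/B; E/G/F] holding=C

unstack(B, D)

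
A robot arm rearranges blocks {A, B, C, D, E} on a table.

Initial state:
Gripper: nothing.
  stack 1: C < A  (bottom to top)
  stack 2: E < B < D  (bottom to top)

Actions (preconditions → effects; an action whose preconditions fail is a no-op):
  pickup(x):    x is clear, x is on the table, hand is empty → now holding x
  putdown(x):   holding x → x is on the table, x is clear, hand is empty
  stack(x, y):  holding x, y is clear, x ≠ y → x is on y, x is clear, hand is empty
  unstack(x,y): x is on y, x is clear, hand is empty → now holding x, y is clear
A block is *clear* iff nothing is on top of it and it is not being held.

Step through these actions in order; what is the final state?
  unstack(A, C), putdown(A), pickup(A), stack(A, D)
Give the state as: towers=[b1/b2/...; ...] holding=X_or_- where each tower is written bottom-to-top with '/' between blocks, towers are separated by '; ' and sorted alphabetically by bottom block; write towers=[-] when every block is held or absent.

towers=[C; E/B/D/A] holding=-

step 1 (unstack(A, C)): towers=[C; E/B/D] holding=A
step 2 (putdown(A)): towers=[A; C; E/B/D] holding=-
step 3 (pickup(A)): towers=[C; E/B/D] holding=A
step 4 (stack(A, D)): towers=[C; E/B/D/A] holding=-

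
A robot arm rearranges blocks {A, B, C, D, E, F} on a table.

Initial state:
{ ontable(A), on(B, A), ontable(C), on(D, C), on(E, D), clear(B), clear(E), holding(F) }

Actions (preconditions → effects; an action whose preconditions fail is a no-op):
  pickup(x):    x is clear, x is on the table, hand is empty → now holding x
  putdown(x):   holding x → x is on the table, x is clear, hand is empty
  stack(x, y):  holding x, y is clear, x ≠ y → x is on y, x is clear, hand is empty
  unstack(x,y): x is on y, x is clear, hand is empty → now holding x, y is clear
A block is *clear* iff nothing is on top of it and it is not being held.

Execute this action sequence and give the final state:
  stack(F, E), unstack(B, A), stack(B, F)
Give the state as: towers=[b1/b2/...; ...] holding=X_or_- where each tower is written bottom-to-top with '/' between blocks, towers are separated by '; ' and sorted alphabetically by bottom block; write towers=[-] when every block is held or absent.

step 1 (stack(F, E)): towers=[A/B; C/D/E/F] holding=-
step 2 (unstack(B, A)): towers=[A; C/D/E/F] holding=B
step 3 (stack(B, F)): towers=[A; C/D/E/F/B] holding=-

towers=[A; C/D/E/F/B] holding=-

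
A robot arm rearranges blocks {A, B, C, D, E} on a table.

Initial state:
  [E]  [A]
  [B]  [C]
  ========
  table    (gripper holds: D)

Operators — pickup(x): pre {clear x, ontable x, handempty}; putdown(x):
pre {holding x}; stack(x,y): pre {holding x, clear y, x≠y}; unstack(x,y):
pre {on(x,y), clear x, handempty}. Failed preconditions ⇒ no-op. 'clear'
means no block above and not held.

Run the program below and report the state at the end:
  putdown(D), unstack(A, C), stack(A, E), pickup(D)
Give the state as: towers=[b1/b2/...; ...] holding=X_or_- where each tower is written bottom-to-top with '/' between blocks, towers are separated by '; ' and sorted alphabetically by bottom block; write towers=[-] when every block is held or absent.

step 1 (putdown(D)): towers=[B/E; C/A; D] holding=-
step 2 (unstack(A, C)): towers=[B/E; C; D] holding=A
step 3 (stack(A, E)): towers=[B/E/A; C; D] holding=-
step 4 (pickup(D)): towers=[B/E/A; C] holding=D

towers=[B/E/A; C] holding=D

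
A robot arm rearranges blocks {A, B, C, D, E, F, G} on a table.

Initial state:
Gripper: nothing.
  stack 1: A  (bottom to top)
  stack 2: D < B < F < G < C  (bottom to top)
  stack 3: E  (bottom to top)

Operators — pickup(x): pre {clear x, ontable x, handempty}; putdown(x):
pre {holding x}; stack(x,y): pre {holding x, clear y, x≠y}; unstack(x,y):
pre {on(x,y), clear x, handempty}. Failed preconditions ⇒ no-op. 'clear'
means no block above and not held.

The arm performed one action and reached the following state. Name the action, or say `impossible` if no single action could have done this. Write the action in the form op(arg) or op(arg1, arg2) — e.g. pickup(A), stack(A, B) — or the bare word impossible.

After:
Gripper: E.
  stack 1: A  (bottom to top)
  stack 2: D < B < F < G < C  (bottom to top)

target: towers=[A; D/B/F/G/C] holding=E
         pickup(A) → towers=[D/B/F/G/C; E] holding=A
         pickup(E) → towers=[A; D/B/F/G/C] holding=E  ← match
     unstack(C, G) → towers=[A; D/B/F/G; E] holding=C

pickup(E)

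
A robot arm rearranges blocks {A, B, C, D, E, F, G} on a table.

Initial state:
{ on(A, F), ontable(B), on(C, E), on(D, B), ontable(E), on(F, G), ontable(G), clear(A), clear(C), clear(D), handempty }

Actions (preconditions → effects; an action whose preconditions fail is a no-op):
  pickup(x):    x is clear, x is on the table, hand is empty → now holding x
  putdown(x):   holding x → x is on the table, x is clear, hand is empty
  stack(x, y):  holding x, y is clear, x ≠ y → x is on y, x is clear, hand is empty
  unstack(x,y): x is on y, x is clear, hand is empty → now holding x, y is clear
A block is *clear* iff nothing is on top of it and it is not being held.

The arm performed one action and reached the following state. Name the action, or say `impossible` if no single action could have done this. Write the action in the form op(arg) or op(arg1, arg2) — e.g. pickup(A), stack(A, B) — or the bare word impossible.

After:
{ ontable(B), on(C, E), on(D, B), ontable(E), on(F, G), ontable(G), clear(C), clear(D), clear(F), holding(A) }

unstack(A, F)

target: towers=[B/D; E/C; G/F] holding=A
     unstack(D, B) → towers=[B; E/C; G/F/A] holding=D
     unstack(A, F) → towers=[B/D; E/C; G/F] holding=A  ← match
     unstack(C, E) → towers=[B/D; E; G/F/A] holding=C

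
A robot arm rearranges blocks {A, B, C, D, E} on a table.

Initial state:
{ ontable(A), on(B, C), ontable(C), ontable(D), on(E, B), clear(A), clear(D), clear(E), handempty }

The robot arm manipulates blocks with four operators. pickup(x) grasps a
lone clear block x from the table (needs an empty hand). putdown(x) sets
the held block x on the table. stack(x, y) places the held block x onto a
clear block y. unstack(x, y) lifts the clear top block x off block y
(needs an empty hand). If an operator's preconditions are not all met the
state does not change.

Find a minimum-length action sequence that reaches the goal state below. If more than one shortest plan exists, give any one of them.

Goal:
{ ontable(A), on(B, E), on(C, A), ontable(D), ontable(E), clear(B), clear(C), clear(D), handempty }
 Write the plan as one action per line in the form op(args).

unstack(E, B)
putdown(E)
unstack(B, C)
stack(B, E)
pickup(C)
stack(C, A)

step 1 (unstack(E, B)): towers=[A; C/B; D] holding=E
step 2 (putdown(E)): towers=[A; C/B; D; E] holding=-
step 3 (unstack(B, C)): towers=[A; C; D; E] holding=B
step 4 (stack(B, E)): towers=[A; C; D; E/B] holding=-
step 5 (pickup(C)): towers=[A; D; E/B] holding=C
step 6 (stack(C, A)): towers=[A/C; D; E/B] holding=-
goal check: towers=[A/C; D; E/B] holding=- — reached (length 6, optimal by BFS)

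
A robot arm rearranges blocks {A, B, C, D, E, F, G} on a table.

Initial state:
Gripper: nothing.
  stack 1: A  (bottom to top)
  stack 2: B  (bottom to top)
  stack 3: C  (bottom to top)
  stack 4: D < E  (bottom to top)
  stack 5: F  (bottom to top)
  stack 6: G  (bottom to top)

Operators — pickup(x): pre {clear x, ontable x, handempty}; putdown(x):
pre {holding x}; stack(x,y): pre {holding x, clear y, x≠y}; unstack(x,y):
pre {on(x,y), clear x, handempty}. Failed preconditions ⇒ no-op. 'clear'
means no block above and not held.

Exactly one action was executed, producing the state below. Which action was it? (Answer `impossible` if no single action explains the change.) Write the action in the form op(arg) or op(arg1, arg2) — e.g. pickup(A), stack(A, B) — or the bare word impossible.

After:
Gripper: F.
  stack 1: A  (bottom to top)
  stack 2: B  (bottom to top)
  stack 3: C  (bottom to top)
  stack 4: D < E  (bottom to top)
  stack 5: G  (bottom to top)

target: towers=[A; B; C; D/E; G] holding=F
         pickup(B) → towers=[A; C; D/E; F; G] holding=B
         pickup(F) → towers=[A; B; C; D/E; G] holding=F  ← match
         pickup(G) → towers=[A; B; C; D/E; F] holding=G
         pickup(A) → towers=[B; C; D/E; F; G] holding=A
     unstack(E, D) → towers=[A; B; C; D; F; G] holding=E
         pickup(C) → towers=[A; B; D/E; F; G] holding=C

pickup(F)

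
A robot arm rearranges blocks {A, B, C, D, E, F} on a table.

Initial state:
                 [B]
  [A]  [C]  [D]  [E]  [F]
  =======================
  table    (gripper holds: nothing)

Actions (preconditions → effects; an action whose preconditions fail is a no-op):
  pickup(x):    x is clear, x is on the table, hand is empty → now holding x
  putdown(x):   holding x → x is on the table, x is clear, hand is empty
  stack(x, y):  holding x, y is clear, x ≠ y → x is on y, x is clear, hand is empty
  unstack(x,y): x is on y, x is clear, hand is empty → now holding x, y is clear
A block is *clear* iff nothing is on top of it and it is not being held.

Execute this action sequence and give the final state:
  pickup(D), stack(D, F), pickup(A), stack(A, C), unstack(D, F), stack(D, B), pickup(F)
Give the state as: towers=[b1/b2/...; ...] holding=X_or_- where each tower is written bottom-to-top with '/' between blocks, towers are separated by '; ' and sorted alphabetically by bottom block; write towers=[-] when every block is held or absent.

towers=[C/A; E/B/D] holding=F

step 1 (pickup(D)): towers=[A; C; E/B; F] holding=D
step 2 (stack(D, F)): towers=[A; C; E/B; F/D] holding=-
step 3 (pickup(A)): towers=[C; E/B; F/D] holding=A
step 4 (stack(A, C)): towers=[C/A; E/B; F/D] holding=-
step 5 (unstack(D, F)): towers=[C/A; E/B; F] holding=D
step 6 (stack(D, B)): towers=[C/A; E/B/D; F] holding=-
step 7 (pickup(F)): towers=[C/A; E/B/D] holding=F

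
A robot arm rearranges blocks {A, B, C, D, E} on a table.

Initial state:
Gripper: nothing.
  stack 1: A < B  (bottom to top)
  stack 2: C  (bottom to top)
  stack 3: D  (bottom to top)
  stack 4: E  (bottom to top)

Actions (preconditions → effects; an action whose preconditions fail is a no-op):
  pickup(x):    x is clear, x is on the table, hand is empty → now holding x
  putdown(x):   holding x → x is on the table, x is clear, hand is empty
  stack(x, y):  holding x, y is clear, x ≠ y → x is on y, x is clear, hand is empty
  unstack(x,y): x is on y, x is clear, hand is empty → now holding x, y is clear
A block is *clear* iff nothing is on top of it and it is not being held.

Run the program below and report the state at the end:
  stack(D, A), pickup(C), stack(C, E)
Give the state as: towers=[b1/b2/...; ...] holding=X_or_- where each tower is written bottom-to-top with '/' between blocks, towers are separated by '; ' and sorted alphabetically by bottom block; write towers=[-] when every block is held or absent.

towers=[A/B; D; E/C] holding=-

step 1 (stack(D, A)) [no-op]: towers=[A/B; C; D; E] holding=-
step 2 (pickup(C)): towers=[A/B; D; E] holding=C
step 3 (stack(C, E)): towers=[A/B; D; E/C] holding=-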